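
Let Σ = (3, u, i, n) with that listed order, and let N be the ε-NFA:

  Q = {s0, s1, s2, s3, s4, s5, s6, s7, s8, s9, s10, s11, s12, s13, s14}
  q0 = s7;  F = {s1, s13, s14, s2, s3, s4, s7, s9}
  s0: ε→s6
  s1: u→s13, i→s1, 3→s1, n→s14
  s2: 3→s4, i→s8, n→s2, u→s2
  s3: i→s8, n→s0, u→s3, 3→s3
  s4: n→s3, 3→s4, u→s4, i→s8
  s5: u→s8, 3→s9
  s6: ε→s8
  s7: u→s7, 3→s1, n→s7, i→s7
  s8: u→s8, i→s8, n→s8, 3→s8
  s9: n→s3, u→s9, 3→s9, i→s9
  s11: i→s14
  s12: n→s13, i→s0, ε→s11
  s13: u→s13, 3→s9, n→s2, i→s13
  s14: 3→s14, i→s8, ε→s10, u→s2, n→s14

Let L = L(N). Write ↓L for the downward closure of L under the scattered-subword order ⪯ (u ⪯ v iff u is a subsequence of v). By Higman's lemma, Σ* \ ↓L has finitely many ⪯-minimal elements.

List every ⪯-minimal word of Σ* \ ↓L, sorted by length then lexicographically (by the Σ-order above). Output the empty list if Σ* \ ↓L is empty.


|Q|=15, |F|=8, |δ|=45 (4 ε).
min D↑ (9 st, q0=0, F={6}): 0:3→1,u→0,i→0,n→0 1:3→1,u→2,i→1,n→3 2:3→4,u→2,i→2,n→5 3:3→3,u→5,i→6,n→3 4:3→4,u→4,i→4,n→7 5:3→8,u→5,i→6,n→5 6:3→6,u→6,i→6,n→6 7:3→7,u→7,i→6,n→6 8:3→8,u→8,i→6,n→7.
'3ni': |S_i|=[12, 11, 8, 1] end={s8} ∉↓L; 3/3 single-dels accept.
'3u3nn': N↓-sim [12, 11, 8, 6, 4, 3] end={s0,s6,s8} rej; 5/5 deletions ∈↓L.
2 obstructions.

min(Σ*\↓L) = [3ni, 3u3nn].


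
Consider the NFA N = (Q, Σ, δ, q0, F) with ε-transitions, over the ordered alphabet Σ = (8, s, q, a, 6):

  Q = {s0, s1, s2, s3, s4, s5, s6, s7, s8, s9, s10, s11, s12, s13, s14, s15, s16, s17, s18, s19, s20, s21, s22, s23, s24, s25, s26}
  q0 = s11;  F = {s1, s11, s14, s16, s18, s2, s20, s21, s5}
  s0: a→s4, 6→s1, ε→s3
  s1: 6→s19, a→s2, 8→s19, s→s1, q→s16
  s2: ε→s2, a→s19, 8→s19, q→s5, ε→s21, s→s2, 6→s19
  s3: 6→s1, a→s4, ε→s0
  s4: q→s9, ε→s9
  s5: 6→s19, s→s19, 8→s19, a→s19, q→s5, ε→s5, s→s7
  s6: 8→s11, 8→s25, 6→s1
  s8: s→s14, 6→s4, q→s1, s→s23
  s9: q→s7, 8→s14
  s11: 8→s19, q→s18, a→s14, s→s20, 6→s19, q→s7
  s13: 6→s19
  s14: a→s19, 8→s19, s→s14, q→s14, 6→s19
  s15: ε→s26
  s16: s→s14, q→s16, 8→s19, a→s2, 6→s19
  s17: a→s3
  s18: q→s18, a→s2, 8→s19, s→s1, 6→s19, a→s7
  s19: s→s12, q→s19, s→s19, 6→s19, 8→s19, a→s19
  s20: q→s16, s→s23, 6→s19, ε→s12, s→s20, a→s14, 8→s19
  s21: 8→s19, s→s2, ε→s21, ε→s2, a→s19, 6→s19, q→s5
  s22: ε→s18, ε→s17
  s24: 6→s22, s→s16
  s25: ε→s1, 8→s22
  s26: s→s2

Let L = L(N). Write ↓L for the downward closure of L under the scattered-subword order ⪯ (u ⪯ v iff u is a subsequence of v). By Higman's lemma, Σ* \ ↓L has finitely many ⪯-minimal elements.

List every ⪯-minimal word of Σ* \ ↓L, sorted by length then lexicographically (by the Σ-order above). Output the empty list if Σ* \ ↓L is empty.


Antichain: [8, 6, aa, sqsa, qaqs].

|Q|=27, |F|=9, |δ|=88 (13 ε).
min D↑ (9 st, q0=0, F={1}): 0:8→1,s→2,q→3,a→4,6→1 1:8→1,s→1,q→1,a→1,6→1 2:8→1,s→2,q→5,a→4,6→1 3:8→1,s→6,q→3,a→7,6→1 4:8→1,s→4,q→4,a→1,6→1 5:8→1,s→4,q→5,a→7,6→1 6:8→1,s→6,q→5,a→7,6→1 7:8→1,s→7,q→8,a→1,6→1 8:8→1,s→1,q→8,a→1,6→1 [Hopcroft].
'8': |S_i|=[13, 2] end={s12,s19} ∉↓L; 1/1 del acc.
'6': |S_i|=[13, 2] end={s12,s19} ∉↓L; 1/1 single-dels accept.
'aa': run [13, 7, 2] end={s12,s19} — reject; 2/2 del acc.
'sqsa': run [13, 11, 8, 7, 2] end={s12,s19} — reject; 4/4 deletions ∈↓L.
'qaqs': run [13, 10, 6, 4, 3] end={s12,s19,s7} — reject; 4/4 single-dels accept.
5 obstructions.


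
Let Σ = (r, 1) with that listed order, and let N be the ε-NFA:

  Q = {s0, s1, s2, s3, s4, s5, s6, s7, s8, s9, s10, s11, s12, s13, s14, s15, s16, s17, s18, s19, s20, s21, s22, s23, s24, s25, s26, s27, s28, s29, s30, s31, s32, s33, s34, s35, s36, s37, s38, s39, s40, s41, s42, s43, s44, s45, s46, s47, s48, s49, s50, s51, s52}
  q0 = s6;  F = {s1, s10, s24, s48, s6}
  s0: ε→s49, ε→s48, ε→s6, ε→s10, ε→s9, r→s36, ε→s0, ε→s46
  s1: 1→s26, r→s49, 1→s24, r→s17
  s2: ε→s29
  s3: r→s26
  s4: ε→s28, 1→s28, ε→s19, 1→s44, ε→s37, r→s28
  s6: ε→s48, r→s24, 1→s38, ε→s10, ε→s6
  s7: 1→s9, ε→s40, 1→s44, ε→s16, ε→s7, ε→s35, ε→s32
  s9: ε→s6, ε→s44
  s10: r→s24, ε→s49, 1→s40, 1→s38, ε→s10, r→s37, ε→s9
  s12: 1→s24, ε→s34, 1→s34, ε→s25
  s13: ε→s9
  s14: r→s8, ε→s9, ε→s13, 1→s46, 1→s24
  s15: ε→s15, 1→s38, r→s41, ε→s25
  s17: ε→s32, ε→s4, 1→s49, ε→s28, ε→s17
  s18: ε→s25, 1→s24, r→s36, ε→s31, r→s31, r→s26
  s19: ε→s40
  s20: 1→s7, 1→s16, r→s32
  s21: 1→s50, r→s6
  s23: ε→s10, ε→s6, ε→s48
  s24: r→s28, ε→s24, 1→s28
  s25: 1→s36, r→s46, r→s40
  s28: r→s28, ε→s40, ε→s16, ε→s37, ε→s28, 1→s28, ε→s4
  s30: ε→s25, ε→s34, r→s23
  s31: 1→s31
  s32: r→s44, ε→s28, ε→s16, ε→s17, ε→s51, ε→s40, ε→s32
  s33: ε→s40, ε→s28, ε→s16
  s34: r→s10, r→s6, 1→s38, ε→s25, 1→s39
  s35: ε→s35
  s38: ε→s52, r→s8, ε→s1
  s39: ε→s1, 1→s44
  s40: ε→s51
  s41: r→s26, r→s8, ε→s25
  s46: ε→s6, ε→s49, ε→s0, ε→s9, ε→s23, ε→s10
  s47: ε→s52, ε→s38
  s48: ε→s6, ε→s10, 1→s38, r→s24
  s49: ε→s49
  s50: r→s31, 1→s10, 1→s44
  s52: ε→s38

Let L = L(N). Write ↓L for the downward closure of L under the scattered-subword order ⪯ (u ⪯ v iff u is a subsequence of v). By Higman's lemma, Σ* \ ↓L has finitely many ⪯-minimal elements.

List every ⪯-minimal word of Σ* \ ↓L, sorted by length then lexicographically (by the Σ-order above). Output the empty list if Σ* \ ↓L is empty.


A = [rr, r1, 1r, 111].

|Q|=53, |F|=5, |δ|=134 (77 ε).
min D↑ (4 st, q0=0, F={3}): 0:r→1,1→2 1:r→3,1→3 2:r→3,1→1 3:r→3,1→3.
'rr': |S_i|=[21, 13, 8] end={s16,s19,s28,s37,s4,s40,s44,s51} — reject; 2/2 del acc.
'r1': run [21, 13, 9] end={s16,s19,s28,s37,s4,s40,s44,s49,s51} rej; 2/2 deletions ∈↓L.
'1r': run [21, 17, 12] end={s16,s17,s19,s28,s32,s37,s4,s40,s44,s49,s51,s8} rej; 2/2 del acc.
'111': run [21, 17, 11, 8] end={s16,s19,s28,s37,s4,s40,s44,s51} rej; 3/3 deletions ∈↓L.
4 words, ⪯-incomp.


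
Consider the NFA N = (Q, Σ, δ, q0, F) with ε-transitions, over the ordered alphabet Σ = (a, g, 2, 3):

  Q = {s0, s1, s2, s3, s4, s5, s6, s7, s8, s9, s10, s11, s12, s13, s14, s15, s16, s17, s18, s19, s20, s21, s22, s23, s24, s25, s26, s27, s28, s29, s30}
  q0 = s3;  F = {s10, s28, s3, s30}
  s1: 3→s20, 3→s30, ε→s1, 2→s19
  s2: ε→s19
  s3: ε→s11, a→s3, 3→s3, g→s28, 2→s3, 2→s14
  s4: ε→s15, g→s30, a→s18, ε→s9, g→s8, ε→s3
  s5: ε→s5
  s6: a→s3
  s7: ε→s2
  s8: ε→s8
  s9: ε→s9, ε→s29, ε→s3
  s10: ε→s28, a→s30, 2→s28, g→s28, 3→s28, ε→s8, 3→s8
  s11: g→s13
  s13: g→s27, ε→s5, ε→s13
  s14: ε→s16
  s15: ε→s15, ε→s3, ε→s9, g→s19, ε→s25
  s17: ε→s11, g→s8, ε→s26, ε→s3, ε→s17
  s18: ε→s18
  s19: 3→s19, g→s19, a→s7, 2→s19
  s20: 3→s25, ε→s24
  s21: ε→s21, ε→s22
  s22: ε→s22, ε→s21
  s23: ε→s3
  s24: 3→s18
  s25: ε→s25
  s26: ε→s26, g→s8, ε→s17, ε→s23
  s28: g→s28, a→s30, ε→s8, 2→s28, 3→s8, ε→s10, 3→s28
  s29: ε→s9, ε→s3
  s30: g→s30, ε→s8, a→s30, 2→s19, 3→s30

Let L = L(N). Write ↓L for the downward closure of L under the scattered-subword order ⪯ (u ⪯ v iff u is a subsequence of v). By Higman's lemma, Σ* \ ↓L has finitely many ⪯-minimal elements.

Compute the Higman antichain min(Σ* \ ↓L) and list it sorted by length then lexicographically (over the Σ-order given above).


|Q|=31, |F|=4, |δ|=78 (41 ε).
min D↑ (4 st, q0=0, F={3}): 0:a→0,g→1,2→0,3→0 1:a→2,g→1,2→1,3→1 2:a→2,g→2,2→3,3→2 3:a→3,g→3,2→3,3→3.
'ga2': run [14, 10, 5, 3] end={s19,s2,s7} ∉↓L; 3/3 del acc.
1 minimals (antichain).

Antichain: [ga2].


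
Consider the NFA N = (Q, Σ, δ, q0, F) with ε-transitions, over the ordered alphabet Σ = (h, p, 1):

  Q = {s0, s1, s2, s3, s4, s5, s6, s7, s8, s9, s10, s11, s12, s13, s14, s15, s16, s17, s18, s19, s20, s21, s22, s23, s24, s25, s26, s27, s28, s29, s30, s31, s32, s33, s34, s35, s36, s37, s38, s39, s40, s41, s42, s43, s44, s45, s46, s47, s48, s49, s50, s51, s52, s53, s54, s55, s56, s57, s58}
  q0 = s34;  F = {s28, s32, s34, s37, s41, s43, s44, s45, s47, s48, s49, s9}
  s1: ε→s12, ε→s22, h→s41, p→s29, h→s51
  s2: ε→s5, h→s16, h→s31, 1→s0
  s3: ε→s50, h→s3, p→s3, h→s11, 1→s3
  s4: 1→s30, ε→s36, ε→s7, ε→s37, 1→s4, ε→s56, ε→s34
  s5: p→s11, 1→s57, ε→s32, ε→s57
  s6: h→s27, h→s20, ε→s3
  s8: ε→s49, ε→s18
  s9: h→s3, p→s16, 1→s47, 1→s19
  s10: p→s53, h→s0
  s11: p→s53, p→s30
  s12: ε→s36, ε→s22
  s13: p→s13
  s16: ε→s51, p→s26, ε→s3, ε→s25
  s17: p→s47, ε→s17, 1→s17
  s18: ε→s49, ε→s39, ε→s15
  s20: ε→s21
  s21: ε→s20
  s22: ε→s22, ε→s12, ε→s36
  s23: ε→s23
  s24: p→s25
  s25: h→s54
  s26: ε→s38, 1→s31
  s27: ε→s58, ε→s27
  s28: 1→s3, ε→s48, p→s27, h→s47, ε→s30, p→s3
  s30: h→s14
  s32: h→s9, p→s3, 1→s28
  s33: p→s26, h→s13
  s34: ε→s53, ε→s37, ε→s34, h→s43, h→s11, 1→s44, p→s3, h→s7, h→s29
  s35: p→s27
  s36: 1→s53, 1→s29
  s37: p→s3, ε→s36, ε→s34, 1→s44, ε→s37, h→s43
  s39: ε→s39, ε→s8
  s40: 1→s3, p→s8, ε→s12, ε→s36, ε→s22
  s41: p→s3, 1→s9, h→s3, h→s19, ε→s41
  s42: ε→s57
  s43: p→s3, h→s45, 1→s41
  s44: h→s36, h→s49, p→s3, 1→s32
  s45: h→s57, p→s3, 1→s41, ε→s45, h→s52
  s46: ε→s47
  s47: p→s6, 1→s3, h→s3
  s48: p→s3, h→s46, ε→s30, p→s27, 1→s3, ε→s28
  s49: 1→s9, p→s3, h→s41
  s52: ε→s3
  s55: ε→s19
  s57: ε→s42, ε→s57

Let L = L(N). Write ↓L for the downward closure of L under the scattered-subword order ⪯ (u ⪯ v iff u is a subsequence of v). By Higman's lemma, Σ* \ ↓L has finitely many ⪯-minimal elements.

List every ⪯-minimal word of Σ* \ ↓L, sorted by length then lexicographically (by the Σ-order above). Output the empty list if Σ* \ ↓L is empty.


A = [p, hhh, h1h, 11hh, 1111].

|Q|=59, |F|=12, |δ|=135 (55 ε).
min D↑ (11 st, q0=0, F={2}): 0:h→1,p→2,1→3 1:h→4,p→2,1→5 2:h→2,p→2,1→2 3:h→6,p→2,1→7 4:h→2,p→2,1→5 5:h→2,p→2,1→8 6:h→5,p→2,1→8 7:h→8,p→2,1→9 8:h→2,p→2,1→10 9:h→10,p→2,1→2 10:h→2,p→2,1→2.
'p': |S_i|=[38, 18] end={s11,s14,s16,s20,s21,s25,s26,s27,s3,s30,s31,s38,…} ∉↓L; 1/1 deletions ∈↓L.
'hhh': run [38, 32, 26, 15] end={s11,s14,s19,s20,s21,s27,s3,s30,s42,s50,s52,s53,…} rej; 3/3 single-dels accept.
'h1h': |S_i|=[38, 32, 23, 12] end={s11,s14,s19,s20,s21,s27,s3,s30,s50,s53,s54,s58} rej; 3/3 del acc.
'11hh': run [38, 30, 26, 22, 11] end={s11,s14,s20,s21,s27,s3,s30,s50,s53,s54,s58} — reject; 4/4 deletions ∈↓L.
'1111': |S_i|=[38, 30, 26, 17, 6] end={s11,s14,s3,s30,s50,s53} — reject; 4/4 deletions ∈↓L.
5 minimals (antichain).


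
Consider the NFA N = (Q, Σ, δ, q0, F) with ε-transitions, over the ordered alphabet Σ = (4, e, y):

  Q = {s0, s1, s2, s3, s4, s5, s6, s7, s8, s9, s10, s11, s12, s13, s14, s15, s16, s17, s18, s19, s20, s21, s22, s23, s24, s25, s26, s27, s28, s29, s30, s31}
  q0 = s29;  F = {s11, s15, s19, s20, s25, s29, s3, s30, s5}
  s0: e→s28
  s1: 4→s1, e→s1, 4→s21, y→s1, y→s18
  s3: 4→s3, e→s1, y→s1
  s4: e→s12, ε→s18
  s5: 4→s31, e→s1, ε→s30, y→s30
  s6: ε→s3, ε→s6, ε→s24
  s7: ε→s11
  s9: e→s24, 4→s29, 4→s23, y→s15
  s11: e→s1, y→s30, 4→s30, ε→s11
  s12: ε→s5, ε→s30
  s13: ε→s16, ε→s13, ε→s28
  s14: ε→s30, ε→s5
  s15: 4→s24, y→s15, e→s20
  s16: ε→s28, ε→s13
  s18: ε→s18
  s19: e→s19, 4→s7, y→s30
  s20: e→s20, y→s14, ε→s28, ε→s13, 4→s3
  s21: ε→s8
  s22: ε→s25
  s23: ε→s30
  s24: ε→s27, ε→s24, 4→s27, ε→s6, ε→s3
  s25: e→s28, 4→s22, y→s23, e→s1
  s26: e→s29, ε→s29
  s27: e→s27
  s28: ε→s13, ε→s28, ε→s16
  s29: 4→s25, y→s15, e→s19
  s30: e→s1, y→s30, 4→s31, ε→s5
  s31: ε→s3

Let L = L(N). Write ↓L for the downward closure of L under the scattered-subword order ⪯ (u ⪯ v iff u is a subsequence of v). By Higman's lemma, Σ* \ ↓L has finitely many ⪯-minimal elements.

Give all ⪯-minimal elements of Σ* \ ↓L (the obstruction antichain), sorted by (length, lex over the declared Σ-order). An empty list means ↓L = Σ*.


A = [4e, eye, y4y, e444y].

|Q|=32, |F|=9, |δ|=74 (32 ε).
min D↑ (9 st, q0=0, F={4}): 0:4→1,e→2,y→3 1:4→1,e→4,y→5 2:4→6,e→2,y→5 3:4→7,e→8,y→3 4:4→4,e→4,y→4 5:4→7,e→4,y→5 6:4→5,e→4,y→5 7:4→7,e→4,y→4 8:4→7,e→8,y→5.
'4e': |S_i|=[24, 19, 8] end={s1,s13,s16,s18,s21,s27,s28,s8} rej; 2/2 single-dels accept.
'eye': run [24, 17, 9, 4] end={s1,s18,s21,s8} — reject; 3/3 single-dels accept.
'y4y': N↓-sim [24, 18, 9, 4] end={s1,s18,s21,s8} — reject; 3/3 deletions ∈↓L.
'e444y': |S_i|=[24, 17, 10, 8, 6, 4] end={s1,s18,s21,s8} rej; 5/5 single-dels accept.
4 minimals (antichain).


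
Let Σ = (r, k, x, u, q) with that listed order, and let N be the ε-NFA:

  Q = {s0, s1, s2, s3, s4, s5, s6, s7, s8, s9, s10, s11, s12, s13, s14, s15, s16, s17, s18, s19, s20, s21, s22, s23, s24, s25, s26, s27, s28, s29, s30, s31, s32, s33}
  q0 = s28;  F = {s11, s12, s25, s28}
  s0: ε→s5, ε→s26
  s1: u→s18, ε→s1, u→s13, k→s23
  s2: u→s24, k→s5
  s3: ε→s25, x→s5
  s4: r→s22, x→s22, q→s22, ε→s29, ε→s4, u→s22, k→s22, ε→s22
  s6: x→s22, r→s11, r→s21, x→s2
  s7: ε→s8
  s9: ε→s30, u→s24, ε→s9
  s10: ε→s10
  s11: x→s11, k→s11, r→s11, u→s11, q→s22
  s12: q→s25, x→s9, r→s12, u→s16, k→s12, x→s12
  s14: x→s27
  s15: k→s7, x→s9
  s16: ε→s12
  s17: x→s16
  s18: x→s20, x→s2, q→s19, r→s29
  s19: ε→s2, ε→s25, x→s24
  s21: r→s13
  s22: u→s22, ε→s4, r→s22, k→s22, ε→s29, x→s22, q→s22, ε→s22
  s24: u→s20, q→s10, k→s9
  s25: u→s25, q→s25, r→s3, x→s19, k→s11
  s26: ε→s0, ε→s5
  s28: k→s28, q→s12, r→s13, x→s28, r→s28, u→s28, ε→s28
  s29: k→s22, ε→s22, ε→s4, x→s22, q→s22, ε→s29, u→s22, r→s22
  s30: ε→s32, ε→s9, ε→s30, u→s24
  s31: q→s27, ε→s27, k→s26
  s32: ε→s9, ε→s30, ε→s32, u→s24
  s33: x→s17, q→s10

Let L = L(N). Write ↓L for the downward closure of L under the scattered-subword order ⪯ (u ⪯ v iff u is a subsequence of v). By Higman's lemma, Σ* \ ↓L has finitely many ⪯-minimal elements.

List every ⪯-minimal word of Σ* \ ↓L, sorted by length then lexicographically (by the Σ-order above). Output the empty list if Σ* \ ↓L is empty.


|Q|=34, |F|=4, |δ|=97 (30 ε).
min D↑ (5 st, q0=0, F={4}): 0:r→0,k→0,x→0,u→0,q→1 1:r→1,k→1,x→1,u→1,q→2 2:r→2,k→3,x→2,u→2,q→2 3:r→3,k→3,x→3,u→3,q→4 4:r→4,k→4,x→4,u→4,q→4 (ε-aug+det+¬).
'qqkq': |S_i|=[19, 17, 15, 11, 4] end={s10,s22,s29,s4} rej; 4/4 single-dels accept.
1 minimals (antichain).

A = [qqkq].


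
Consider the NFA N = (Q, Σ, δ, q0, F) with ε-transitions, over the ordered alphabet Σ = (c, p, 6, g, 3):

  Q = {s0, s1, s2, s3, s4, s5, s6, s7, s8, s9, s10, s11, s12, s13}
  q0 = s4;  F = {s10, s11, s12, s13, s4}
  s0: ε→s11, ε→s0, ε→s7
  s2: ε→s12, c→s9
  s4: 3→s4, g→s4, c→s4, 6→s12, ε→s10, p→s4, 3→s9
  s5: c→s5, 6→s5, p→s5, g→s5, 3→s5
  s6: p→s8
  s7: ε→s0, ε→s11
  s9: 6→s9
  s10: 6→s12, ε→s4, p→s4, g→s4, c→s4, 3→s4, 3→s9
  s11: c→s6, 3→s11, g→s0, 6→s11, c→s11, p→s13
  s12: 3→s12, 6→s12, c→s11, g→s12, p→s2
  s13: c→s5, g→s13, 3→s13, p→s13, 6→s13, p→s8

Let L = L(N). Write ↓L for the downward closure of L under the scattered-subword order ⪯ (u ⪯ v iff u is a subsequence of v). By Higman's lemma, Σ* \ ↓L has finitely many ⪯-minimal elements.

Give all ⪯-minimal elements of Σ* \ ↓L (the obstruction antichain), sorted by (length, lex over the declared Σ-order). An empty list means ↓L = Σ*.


|Q|=14, |F|=5, |δ|=45 (8 ε).
min D↑ (5 st, q0=0, F={4}): 0:c→0,p→0,6→1,g→0,3→0 1:c→2,p→1,6→1,g→1,3→1 2:c→2,p→3,6→2,g→2,3→2 3:c→4,p→3,6→3,g→3,3→3 4:c→4,p→4,6→4,g→4,3→4 [Hopcroft].
'6cpc': N↓-sim [12, 10, 8, 3, 1] end={s5} ∉↓L; 4/4 deletions ∈↓L.
1 obstructions.

A = [6cpc].


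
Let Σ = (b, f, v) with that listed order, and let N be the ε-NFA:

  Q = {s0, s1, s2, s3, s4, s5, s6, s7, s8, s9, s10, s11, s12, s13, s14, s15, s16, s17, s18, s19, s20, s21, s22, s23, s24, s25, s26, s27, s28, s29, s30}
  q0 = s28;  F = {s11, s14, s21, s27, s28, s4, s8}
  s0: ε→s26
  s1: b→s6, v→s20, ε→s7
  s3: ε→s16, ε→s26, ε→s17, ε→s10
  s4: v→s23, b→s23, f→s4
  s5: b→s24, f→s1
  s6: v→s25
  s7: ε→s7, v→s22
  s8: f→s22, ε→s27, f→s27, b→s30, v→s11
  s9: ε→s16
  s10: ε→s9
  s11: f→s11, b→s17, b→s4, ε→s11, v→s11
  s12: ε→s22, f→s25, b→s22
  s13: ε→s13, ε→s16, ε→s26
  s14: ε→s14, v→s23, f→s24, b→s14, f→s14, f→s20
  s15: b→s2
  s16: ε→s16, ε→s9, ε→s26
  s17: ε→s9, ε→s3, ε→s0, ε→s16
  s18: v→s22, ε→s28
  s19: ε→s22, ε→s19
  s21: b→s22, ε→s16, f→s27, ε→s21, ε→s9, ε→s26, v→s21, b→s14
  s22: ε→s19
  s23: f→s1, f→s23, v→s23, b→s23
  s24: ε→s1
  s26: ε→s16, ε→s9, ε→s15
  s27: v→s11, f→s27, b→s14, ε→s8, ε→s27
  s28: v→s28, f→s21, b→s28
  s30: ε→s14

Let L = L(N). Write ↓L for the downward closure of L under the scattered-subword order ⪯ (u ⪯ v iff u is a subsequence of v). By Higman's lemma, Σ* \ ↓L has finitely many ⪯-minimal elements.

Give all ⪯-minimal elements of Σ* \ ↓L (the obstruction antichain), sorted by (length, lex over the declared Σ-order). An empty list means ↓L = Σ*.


A = [fbv, ffvbb].

|Q|=31, |F|=7, |δ|=78 (38 ε).
min D↑ (7 st, q0=0, F={4}): 0:b→0,f→1,v→0 1:b→2,f→3,v→1 2:b→2,f→2,v→4 3:b→2,f→3,v→5 4:b→4,f→4,v→4 5:b→6,f→5,v→5 6:b→4,f→6,v→4.
'fbv': run [26, 25, 21, 8] end={s1,s19,s20,s22,s23,s25,s6,s7} — reject; 3/3 deletions ∈↓L.
'ffvbb': run [26, 25, 24, 19, 18, 9] end={s1,s19,s2,s20,s22,s23,s25,s6,s7} ∉↓L; 5/5 del acc.
2 obstructions.


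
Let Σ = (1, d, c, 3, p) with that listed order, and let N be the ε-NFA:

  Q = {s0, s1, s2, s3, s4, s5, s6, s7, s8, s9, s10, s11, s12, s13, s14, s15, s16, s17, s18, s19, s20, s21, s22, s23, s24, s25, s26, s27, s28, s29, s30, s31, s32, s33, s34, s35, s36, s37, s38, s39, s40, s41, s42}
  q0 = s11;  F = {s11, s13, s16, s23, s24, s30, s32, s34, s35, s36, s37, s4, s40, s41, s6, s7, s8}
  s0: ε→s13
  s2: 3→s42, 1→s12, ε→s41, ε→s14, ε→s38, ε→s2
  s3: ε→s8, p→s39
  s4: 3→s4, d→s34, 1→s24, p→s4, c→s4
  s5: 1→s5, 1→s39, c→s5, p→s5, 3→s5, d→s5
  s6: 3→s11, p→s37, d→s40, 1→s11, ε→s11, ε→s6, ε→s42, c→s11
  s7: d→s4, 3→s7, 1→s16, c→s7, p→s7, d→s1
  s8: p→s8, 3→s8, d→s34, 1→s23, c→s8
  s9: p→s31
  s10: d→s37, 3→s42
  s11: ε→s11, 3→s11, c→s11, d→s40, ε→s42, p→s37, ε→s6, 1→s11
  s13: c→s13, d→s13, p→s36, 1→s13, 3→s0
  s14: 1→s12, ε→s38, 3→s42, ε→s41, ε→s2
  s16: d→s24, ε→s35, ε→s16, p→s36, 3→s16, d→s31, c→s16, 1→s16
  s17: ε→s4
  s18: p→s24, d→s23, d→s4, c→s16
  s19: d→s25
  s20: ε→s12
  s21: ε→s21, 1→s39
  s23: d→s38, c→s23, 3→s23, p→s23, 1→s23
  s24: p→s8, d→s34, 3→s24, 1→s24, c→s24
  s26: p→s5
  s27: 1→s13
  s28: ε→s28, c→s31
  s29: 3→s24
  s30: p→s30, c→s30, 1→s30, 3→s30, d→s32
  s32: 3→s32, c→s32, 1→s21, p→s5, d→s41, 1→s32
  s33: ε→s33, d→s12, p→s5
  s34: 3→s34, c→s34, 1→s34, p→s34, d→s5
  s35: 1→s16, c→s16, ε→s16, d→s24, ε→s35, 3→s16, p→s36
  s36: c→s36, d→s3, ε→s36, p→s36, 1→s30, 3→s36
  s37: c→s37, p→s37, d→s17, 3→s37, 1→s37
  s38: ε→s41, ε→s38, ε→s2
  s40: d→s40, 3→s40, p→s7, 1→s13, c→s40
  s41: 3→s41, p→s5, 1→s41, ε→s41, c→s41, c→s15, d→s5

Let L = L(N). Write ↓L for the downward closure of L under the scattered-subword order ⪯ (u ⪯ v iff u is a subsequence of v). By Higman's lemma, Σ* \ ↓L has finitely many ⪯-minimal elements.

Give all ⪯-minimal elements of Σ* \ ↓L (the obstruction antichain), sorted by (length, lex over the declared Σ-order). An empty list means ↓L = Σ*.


A = [pddd, d1p1dp].

|Q|=43, |F|=17, |δ|=144 (29 ε).
min D↑ (16 st, q0=0, F={12}): 0:1→0,d→1,c→0,3→0,p→2 1:1→3,d→1,c→1,3→1,p→4 2:1→2,d→5,c→2,3→2,p→2 3:1→3,d→3,c→3,3→3,p→6 4:1→7,d→5,c→4,3→4,p→4 5:1→8,d→9,c→5,3→5,p→5 6:1→10,d→11,c→6,3→6,p→6 7:1→7,d→8,c→7,3→7,p→6 8:1→8,d→9,c→8,3→8,p→11 9:1→9,d→12,c→9,3→9,p→9 10:1→10,d→13,c→10,3→10,p→10 11:1→14,d→9,c→11,3→11,p→11 12:1→12,d→12,c→12,3→12,p→12 13:1→13,d→15,c→13,3→13,p→12 14:1→14,d→15,c→14,3→14,p→14 15:1→15,d→12,c→15,3→15,p→12 (ε-aug+det+¬).
'pddd': run [31, 26, 20, 10, 2] end={s39,s5} rej; 4/4 single-dels accept.
'd1p1dp': N↓-sim [31, 28, 23, 17, 14, 11, 2] end={s39,s5} rej; 6/6 del acc.
2 obstructions.


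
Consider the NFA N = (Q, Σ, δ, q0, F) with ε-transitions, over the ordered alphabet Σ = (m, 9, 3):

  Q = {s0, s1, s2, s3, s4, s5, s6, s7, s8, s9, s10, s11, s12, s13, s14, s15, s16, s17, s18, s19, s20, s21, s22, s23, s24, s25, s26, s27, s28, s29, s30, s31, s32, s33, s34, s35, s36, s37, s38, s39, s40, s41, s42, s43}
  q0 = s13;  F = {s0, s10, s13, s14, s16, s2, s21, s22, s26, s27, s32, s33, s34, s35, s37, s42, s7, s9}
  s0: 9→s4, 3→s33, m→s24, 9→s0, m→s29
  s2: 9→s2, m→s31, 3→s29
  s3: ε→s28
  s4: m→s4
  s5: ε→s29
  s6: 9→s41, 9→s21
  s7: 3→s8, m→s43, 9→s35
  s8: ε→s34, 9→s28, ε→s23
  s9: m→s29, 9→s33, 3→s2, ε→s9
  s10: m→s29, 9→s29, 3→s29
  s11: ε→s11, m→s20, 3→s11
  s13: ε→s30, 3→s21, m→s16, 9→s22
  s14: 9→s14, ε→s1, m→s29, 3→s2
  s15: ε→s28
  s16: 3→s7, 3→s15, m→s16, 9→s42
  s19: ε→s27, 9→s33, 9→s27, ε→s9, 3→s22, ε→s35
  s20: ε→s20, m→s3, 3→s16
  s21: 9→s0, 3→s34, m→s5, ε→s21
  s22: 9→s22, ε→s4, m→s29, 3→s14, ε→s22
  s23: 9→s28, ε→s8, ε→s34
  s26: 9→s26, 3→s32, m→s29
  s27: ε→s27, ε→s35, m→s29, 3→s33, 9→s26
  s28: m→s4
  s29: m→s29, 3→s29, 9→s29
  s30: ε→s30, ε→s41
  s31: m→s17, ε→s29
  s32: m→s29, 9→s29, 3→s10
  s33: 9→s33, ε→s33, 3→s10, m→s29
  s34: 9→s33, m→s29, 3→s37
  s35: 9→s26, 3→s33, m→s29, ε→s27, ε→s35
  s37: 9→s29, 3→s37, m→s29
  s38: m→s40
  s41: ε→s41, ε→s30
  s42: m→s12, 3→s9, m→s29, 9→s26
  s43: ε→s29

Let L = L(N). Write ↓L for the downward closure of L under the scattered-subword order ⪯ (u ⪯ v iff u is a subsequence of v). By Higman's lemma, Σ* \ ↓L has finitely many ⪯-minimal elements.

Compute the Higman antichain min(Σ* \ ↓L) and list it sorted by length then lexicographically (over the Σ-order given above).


min(Σ*\↓L) = [9m, 3m, 9333, 3339, m9939, 33933].

|Q|=44, |F|=18, |δ|=105 (29 ε).
min D↑ (18 st, q0=0, F={6}): 0:m→1,9→2,3→3 1:m→1,9→4,3→5 2:m→6,9→2,3→7 3:m→6,9→8,3→9 4:m→6,9→10,3→11 5:m→6,9→12,3→9 6:m→6,9→6,3→6 7:m→6,9→7,3→13 8:m→6,9→8,3→14 9:m→6,9→14,3→15 10:m→6,9→10,3→16 11:m→6,9→14,3→13 12:m→6,9→10,3→14 13:m→6,9→13,3→6 14:m→6,9→14,3→17 15:m→6,9→6,3→15 16:m→6,9→6,3→17 17:m→6,9→6,3→6 (ε-aug+det+¬).
'9m': run [33, 20, 6] end={s12,s17,s24,s29,s31,s4} — reject; 2/2 deletions ∈↓L.
'3m': N↓-sim [33, 26, 7] end={s17,s24,s29,s31,s4,s43,s5} ∉↓L; 2/2 deletions ∈↓L.
'9333': N↓-sim [33, 20, 10, 5, 1] end={s29} ∉↓L; 4/4 del acc.
'3339': |S_i|=[33, 26, 13, 3, 1] end={s29} rej; 4/4 single-dels accept.
'm9939': run [33, 25, 15, 8, 3, 1] end={s29} — reject; 5/5 deletions ∈↓L.
'33933': N↓-sim [33, 26, 13, 8, 2, 1] end={s29} rej; 5/5 del acc.
6 obstructions.


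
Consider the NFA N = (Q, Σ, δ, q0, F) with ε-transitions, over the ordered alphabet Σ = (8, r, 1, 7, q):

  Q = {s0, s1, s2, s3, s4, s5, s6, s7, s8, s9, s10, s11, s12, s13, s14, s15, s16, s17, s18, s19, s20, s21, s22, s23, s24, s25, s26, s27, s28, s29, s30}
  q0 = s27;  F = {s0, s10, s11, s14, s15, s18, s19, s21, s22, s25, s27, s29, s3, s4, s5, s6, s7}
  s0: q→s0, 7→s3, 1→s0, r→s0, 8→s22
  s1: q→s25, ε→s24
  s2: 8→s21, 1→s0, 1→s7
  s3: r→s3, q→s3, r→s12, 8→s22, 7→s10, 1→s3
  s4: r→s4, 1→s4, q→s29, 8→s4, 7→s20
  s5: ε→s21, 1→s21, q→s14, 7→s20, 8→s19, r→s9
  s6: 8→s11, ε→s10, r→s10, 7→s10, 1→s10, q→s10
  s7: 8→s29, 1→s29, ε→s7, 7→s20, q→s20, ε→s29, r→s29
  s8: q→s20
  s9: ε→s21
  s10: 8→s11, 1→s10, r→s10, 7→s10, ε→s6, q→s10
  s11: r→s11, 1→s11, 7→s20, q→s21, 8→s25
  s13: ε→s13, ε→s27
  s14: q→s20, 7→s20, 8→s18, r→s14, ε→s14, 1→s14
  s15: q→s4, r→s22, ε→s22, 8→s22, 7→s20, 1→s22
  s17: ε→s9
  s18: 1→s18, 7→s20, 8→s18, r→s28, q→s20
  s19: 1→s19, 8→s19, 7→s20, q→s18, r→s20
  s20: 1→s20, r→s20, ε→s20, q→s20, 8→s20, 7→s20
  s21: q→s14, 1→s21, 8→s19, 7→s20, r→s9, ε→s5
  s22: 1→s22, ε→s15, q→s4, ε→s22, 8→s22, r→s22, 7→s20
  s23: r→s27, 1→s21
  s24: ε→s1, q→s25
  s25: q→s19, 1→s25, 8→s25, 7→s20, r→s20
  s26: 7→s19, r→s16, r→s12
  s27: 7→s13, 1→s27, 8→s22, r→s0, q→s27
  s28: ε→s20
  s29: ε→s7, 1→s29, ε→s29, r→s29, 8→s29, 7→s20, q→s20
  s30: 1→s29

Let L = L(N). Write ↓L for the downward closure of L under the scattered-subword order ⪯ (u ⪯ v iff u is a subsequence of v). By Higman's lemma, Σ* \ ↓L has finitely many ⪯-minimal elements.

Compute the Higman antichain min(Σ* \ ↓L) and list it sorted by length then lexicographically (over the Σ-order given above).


|Q|=31, |F|=17, |δ|=123 (20 ε).
min D↑ (14 st, q0=0, F={3}): 0:8→1,r→2,1→0,7→0,q→0 1:8→1,r→1,1→1,7→3,q→4 2:8→1,r→2,1→2,7→5,q→2 3:8→3,r→3,1→3,7→3,q→3 4:8→4,r→4,1→4,7→3,q→6 5:8→1,r→5,1→5,7→7,q→5 6:8→6,r→6,1→6,7→3,q→3 7:8→8,r→7,1→7,7→7,q→7 8:8→9,r→8,1→8,7→3,q→10 9:8→9,r→3,1→9,7→3,q→11 10:8→11,r→10,1→10,7→3,q→12 11:8→11,r→3,1→11,7→3,q→13 12:8→13,r→12,1→12,7→3,q→3 13:8→13,r→3,1→13,7→3,q→3 [Hopcroft].
'87': N↓-sim [22, 15, 1] end={s20} ∉↓L; 2/2 single-dels accept.
'8qqq': N↓-sim [22, 15, 11, 6, 1] end={s20} ∉↓L; 4/4 deletions ∈↓L.
'r7788r': |S_i|=[22, 20, 19, 12, 10, 5, 2] end={s20,s28} ∉↓L; 6/6 deletions ∈↓L.
3 obstructions.

A = [87, 8qqq, r7788r].


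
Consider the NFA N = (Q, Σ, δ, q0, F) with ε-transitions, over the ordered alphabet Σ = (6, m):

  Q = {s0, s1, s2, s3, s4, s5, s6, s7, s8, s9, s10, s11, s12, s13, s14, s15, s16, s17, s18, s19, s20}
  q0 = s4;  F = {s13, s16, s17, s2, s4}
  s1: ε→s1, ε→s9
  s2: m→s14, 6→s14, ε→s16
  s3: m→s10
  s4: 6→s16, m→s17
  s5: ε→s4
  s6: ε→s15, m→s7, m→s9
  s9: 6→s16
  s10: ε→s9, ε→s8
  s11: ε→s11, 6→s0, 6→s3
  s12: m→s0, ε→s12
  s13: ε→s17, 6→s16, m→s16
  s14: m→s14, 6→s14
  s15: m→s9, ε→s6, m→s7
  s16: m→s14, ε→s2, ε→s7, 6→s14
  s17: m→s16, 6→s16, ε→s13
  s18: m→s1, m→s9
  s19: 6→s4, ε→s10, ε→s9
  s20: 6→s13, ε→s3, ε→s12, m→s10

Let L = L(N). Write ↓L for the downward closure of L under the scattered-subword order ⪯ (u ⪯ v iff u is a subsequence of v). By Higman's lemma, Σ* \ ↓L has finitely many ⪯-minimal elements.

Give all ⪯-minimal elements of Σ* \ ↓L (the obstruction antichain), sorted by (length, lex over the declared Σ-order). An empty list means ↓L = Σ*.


Antichain: [66, 6m, mm6, mmm].

|Q|=21, |F|=5, |δ|=44 (18 ε).
min D↑ (4 st, q0=0, F={3}): 0:6→1,m→2 1:6→3,m→3 2:6→1,m→1 3:6→3,m→3.
'66': run [7, 4, 1] end={s14} — reject; 2/2 single-dels accept.
'6m': run [7, 4, 1] end={s14} ∉↓L; 2/2 deletions ∈↓L.
'mm6': run [7, 6, 4, 1] end={s14} — reject; 3/3 deletions ∈↓L.
'mmm': run [7, 6, 4, 1] end={s14} — reject; 3/3 del acc.
4 minimals (antichain).


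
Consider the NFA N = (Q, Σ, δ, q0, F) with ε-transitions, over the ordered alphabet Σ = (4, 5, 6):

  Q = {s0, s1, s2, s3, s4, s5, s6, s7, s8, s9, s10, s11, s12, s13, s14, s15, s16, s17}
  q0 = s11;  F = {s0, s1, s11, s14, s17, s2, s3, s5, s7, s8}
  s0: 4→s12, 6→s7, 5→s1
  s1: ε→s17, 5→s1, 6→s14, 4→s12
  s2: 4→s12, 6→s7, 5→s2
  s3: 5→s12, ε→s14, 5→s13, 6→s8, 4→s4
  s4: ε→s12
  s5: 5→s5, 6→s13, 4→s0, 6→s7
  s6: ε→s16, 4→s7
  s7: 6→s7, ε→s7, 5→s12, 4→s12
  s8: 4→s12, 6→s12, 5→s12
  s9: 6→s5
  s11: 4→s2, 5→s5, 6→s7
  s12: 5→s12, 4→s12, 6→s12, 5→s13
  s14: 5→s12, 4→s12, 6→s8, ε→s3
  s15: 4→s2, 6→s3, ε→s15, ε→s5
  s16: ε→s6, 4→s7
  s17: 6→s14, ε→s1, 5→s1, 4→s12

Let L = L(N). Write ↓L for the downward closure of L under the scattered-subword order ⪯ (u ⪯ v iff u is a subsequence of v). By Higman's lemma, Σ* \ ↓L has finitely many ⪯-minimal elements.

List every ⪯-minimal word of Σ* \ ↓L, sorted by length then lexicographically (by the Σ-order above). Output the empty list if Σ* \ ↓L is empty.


A = [44, 64, 65, 545666].

|Q|=18, |F|=10, |δ|=51 (10 ε).
min D↑ (9 st, q0=0, F={4}): 0:4→1,5→2,6→3 1:4→4,5→1,6→3 2:4→5,5→2,6→3 3:4→4,5→4,6→3 4:4→4,5→4,6→4 5:4→4,5→6,6→3 6:4→4,5→6,6→7 7:4→4,5→4,6→8 8:4→4,5→4,6→4 [Hopcroft].
'44': run [13, 11, 3] end={s12,s13,s4} ∉↓L; 2/2 deletions ∈↓L.
'64': N↓-sim [13, 7, 3] end={s12,s13,s4} rej; 2/2 single-dels accept.
'65': N↓-sim [13, 7, 2] end={s12,s13} — reject; 2/2 single-dels accept.
'545666': run [13, 12, 10, 8, 6, 3, 2] end={s12,s13} ∉↓L; 6/6 single-dels accept.
4 minimals (antichain).


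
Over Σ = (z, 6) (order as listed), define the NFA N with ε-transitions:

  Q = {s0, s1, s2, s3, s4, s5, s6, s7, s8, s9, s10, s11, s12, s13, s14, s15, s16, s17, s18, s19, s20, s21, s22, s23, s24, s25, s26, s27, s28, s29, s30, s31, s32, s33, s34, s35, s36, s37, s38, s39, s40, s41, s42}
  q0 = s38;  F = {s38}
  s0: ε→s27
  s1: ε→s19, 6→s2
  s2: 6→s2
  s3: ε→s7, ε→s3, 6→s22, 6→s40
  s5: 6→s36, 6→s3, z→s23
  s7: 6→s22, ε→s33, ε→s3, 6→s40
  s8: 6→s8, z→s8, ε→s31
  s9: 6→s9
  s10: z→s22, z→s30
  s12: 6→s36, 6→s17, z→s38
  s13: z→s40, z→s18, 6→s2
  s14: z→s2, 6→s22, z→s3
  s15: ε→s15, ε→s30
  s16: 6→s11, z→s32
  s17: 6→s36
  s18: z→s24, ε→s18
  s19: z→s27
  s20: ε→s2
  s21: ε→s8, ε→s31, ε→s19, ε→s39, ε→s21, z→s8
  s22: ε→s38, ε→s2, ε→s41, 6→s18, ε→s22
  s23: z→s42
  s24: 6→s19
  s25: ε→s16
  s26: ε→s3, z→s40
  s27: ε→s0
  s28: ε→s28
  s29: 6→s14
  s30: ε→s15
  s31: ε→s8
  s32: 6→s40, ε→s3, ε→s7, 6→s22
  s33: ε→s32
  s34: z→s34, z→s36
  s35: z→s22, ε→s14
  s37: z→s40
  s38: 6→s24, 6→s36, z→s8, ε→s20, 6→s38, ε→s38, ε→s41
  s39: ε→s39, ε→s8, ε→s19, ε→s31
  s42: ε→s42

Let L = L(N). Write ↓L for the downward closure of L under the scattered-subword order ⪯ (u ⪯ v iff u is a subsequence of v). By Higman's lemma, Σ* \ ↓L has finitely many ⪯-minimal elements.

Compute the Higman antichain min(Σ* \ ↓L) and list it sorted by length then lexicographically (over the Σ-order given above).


Antichain: [z].

|Q|=43, |F|=1, |δ|=82 (38 ε).
min D↑ (2 st, q0=0, F={1}): 0:z→1,6→0 1:z→1,6→1.
'z': N↓-sim [11, 4] end={s0,s27,s31,s8} ∉↓L; 1/1 deletions ∈↓L.
1 words, ⪯-incomp.


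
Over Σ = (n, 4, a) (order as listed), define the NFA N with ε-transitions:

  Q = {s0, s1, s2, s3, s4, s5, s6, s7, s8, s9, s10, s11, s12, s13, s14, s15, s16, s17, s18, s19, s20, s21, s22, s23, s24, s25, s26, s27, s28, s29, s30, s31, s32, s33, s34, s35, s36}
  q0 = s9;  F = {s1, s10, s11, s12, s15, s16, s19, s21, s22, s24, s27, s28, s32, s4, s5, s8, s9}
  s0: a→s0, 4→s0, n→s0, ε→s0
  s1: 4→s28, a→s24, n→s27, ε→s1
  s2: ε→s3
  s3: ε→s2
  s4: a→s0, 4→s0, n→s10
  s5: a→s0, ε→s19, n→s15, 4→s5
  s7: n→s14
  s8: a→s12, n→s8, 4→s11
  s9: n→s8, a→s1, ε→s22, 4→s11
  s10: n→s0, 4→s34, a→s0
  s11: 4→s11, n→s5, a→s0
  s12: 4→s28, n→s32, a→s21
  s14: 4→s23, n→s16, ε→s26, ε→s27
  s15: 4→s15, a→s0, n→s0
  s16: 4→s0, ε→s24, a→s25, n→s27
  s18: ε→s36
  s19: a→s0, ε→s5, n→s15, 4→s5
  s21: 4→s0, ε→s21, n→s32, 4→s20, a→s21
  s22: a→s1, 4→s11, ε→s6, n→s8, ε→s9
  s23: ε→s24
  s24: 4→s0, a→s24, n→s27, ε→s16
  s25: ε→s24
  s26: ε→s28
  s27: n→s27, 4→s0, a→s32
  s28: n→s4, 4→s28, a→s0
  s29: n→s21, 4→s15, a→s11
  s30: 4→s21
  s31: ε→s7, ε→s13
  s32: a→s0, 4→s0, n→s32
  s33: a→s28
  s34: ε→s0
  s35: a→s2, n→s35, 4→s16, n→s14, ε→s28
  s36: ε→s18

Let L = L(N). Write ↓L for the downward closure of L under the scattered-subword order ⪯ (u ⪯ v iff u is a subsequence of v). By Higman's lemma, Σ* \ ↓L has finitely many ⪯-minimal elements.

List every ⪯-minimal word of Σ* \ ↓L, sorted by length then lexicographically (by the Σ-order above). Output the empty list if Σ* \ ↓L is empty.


Antichain: [4a, an4, aa4, nana, 4nnn, anaa].

|Q|=37, |F|=17, |δ|=90 (23 ε).
min D↑ (15 st, q0=0, F={6}): 0:n→1,4→2,a→3 1:n→1,4→2,a→4 2:n→5,4→2,a→6 3:n→7,4→8,a→9 4:n→10,4→8,a→11 5:n→12,4→5,a→6 6:n→6,4→6,a→6 7:n→7,4→6,a→10 8:n→13,4→8,a→6 9:n→7,4→6,a→9 10:n→10,4→6,a→6 11:n→10,4→6,a→11 12:n→6,4→12,a→6 13:n→14,4→6,a→6 14:n→6,4→6,a→6 (ε-aug+det+¬).
'4a': N↓-sim [22, 10, 1] end={s0} rej; 2/2 del acc.
'an4': run [22, 14, 6, 2] end={s0,s34} — reject; 3/3 single-dels accept.
'aa4': run [22, 14, 8, 2] end={s0,s20} ∉↓L; 3/3 deletions ∈↓L.
'nana': run [22, 15, 9, 5, 1] end={s0} — reject; 4/4 deletions ∈↓L.
'4nnn': N↓-sim [22, 10, 7, 4, 1] end={s0} — reject; 4/4 single-dels accept.
'anaa': N↓-sim [22, 14, 6, 2, 1] end={s0} ∉↓L; 4/4 single-dels accept.
6 words, ⪯-incomp.


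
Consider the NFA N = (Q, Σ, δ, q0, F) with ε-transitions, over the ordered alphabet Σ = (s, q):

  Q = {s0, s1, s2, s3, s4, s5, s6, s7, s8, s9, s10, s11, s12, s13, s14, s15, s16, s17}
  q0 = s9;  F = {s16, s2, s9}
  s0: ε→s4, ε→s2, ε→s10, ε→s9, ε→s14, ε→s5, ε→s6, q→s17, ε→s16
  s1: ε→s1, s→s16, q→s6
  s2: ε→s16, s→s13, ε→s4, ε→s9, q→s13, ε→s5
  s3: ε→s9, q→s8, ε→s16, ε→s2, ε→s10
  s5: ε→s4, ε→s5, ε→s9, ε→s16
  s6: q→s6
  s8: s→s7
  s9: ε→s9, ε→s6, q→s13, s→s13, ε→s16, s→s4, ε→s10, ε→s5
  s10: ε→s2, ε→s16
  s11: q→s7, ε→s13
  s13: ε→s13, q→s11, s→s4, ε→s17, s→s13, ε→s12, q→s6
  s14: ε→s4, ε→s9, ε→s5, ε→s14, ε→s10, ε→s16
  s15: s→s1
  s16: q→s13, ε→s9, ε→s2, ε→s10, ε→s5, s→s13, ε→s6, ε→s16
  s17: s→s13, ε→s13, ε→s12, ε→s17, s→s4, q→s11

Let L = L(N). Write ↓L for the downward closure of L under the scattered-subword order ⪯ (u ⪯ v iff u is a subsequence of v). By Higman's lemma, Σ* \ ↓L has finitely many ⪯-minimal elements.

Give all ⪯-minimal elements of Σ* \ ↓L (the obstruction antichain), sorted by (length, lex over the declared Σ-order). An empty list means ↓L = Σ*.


|Q|=18, |F|=3, |δ|=69 (47 ε).
min D↑ (2 st, q0=0, F={1}): 0:s→1,q→1 1:s→1,q→1 (ε-aug+det+¬).
's': |S_i|=[12, 7] end={s11,s12,s13,s17,s4,s6,s7} — reject; 1/1 single-dels accept.
'q': |S_i|=[12, 7] end={s11,s12,s13,s17,s4,s6,s7} rej; 1/1 single-dels accept.
2 obstructions.

min(Σ*\↓L) = [s, q].


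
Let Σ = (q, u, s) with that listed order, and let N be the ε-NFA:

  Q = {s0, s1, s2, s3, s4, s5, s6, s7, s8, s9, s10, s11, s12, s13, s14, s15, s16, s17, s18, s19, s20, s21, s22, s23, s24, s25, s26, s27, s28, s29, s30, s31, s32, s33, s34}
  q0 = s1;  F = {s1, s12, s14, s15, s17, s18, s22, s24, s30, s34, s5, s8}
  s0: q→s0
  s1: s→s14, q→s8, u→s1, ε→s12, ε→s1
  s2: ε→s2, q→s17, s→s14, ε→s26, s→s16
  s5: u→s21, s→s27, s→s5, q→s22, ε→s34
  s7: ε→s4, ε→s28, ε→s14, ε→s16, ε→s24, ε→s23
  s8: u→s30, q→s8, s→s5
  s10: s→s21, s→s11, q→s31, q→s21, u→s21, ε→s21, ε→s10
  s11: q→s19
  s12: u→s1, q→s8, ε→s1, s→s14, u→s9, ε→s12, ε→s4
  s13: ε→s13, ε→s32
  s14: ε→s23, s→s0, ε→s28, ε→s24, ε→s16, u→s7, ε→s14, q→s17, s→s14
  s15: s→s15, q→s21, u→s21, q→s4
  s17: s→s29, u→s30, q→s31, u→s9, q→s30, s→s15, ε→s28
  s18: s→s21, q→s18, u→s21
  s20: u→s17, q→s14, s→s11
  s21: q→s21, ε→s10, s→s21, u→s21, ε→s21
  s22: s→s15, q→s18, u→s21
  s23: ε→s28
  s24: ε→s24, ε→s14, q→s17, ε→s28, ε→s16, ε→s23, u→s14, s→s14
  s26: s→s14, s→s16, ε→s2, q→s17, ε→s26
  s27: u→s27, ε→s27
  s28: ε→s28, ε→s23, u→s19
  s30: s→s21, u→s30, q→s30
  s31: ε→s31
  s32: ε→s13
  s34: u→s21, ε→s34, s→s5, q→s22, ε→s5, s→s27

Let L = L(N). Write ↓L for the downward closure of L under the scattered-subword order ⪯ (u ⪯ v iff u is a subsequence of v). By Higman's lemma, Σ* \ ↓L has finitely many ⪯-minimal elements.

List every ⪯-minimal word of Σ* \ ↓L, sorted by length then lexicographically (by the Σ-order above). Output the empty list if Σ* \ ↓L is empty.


|Q|=35, |F|=12, |δ|=106 (41 ε).
min D↑ (10 st, q0=0, F={6}): 0:q→1,u→0,s→2 1:q→1,u→3,s→4 2:q→5,u→2,s→2 3:q→3,u→3,s→6 4:q→7,u→6,s→4 5:q→3,u→3,s→8 6:q→6,u→6,s→6 7:q→9,u→6,s→8 8:q→6,u→6,s→8 9:q→9,u→6,s→6 (ε-aug+det+¬).
'qus': |S_i|=[26, 20, 8, 5] end={s10,s11,s19,s21,s31} rej; 3/3 deletions ∈↓L.
'qsu': N↓-sim [26, 20, 13, 6] end={s10,s11,s19,s21,s27,s31} rej; 3/3 deletions ∈↓L.
'sqqs': |S_i|=[26, 23, 16, 9, 5] end={s10,s11,s19,s21,s31} ∉↓L; 4/4 deletions ∈↓L.
'sqsq': N↓-sim [26, 23, 16, 8, 6] end={s10,s11,s19,s21,s31,s4} rej; 4/4 deletions ∈↓L.
4 obstructions.

Antichain: [qus, qsu, sqqs, sqsq].


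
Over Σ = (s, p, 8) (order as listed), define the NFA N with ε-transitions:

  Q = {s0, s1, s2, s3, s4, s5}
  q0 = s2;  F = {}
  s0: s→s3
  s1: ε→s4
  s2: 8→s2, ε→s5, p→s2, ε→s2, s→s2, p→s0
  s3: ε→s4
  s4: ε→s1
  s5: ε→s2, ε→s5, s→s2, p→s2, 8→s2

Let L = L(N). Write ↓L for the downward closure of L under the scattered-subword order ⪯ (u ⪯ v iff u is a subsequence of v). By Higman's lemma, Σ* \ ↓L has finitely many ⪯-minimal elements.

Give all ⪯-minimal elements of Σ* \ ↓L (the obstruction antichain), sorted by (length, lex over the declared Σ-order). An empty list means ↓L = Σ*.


|Q|=6, |F|=0, |δ|=15 (7 ε).
min D↑ (1 st, q0=0, F={0}): 0:s→0,p→0,8→0 (ε-aug+det+¬).
ε ∈ L(D↑) — L = ∅.

min(Σ*\↓L) = [ε].


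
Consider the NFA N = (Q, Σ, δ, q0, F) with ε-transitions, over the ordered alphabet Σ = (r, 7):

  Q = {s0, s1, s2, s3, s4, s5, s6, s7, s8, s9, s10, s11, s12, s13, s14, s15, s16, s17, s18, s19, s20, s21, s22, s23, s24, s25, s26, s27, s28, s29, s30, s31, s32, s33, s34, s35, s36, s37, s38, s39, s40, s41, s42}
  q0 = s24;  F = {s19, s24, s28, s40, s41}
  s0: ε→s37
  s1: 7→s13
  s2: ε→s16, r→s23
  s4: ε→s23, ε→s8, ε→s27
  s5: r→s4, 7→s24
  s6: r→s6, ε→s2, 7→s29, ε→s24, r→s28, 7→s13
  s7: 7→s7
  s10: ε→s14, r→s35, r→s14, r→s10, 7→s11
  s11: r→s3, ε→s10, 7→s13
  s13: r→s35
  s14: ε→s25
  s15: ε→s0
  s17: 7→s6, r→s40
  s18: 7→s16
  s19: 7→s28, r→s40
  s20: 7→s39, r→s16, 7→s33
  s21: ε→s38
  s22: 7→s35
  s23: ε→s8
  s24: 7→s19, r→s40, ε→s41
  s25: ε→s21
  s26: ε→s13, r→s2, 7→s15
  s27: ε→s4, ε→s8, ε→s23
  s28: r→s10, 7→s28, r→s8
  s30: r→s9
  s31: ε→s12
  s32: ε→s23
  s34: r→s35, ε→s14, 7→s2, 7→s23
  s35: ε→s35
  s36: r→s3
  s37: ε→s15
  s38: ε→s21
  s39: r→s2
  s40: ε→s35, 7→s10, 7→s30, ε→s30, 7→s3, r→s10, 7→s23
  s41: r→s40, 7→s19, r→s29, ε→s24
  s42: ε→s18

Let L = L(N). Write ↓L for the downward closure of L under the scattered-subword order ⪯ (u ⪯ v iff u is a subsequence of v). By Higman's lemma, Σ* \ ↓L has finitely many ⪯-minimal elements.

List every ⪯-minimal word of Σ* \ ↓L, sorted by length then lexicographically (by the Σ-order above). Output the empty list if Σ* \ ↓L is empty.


|Q|=43, |F|=5, |δ|=75 (29 ε).
min D↑ (5 st, q0=0, F={3}): 0:r→1,7→2 1:r→3,7→3 2:r→1,7→4 3:r→3,7→3 4:r→3,7→4 [Hopcroft].
'rr': |S_i|=[19, 15, 10] end={s10,s11,s13,s14,s21,s25,s3,s35,s38,s9} rej; 2/2 single-dels accept.
'r7': |S_i|=[19, 15, 13] end={s10,s11,s13,s14,s21,s23,s25,s3,s30,s35,s38,s8,…} rej; 2/2 single-dels accept.
'77r': run [19, 16, 14, 11] end={s10,s11,s13,s14,s21,s25,s3,s35,s38,s8,s9} — reject; 3/3 del acc.
3 obstructions.

A = [rr, r7, 77r].
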